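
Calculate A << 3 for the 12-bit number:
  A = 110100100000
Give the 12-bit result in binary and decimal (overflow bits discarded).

Shift left by 3: drop the top 3 bit(s), append 3 zero(s) on the right.
  110100100000  ->  discard [110], keep [100100000], append 000
= 100100000000

Answer: 100100000000 (2304)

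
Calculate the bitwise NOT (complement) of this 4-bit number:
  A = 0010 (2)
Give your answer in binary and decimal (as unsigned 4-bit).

Flip each bit (0->1, 1->0):
  0010
  1101

Answer: 1101 (13)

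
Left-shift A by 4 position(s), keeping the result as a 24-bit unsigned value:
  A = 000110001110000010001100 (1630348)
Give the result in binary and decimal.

Shift left by 4: drop the top 4 bit(s), append 4 zero(s) on the right.
  000110001110000010001100  ->  discard [0001], keep [10001110000010001100], append 0000
= 100011100000100011000000

Answer: 100011100000100011000000 (9308352)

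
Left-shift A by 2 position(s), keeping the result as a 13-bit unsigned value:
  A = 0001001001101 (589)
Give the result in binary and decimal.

Shift left by 2: drop the top 2 bit(s), append 2 zero(s) on the right.
  0001001001101  ->  discard [00], keep [01001001101], append 00
= 0100100110100

Answer: 0100100110100 (2356)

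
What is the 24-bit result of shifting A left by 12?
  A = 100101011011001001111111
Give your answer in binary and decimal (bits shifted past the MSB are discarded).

Shift left by 12: drop the top 12 bit(s), append 12 zero(s) on the right.
  100101011011001001111111  ->  discard [100101011011], keep [001001111111], append 000000000000
= 001001111111000000000000

Answer: 001001111111000000000000 (2617344)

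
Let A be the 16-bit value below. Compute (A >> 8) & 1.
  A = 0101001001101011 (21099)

Bit 8 is the 9th from the right.
  0101001001101011
         ^
That bit is 0.

Answer: 0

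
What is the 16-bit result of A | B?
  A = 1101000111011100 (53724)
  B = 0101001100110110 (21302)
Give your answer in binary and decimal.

Apply | to each column (1 where either bit is 1):
  1101000111011100
| 0101001100110110
------------------
  1101001111111110

Answer: 1101001111111110 (54270)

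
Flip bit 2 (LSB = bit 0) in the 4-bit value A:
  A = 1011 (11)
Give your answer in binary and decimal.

Mask = 1 << 2 = 0100
Bit 2 of A is 0; XOR with the mask flips it to 1.
  1011
^ 0100
------
  1111

Answer: 1111 (15)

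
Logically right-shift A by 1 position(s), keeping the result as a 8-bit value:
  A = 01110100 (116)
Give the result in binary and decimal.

Logical shift right by 1: drop the bottom 1 bit(s), prepend 1 zero(s) on the left.
  01110100  ->  keep [0111010], discard [0], prepend 0
= 00111010

Answer: 00111010 (58)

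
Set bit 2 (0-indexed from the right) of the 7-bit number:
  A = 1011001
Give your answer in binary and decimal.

Mask = 1 << 2 = 0000100
Bit 2 of A is 0, so OR-ing with the mask flips it to 1.
  1011001
| 0000100
---------
  1011101

Answer: 1011101 (93)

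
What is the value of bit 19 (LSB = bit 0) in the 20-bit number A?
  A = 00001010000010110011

Bit 19 is the 20th from the right.
  00001010000010110011
  ^
That bit is 0.

Answer: 0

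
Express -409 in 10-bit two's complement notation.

1. Binary of +409:  0110011001
2. Invert bits:     1001100110
3. Add 1:           1001100111

Answer: 1001100111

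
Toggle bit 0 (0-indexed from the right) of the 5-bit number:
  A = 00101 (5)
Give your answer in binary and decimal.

Mask = 1 << 0 = 00001
Bit 0 of A is 1; XOR with the mask flips it to 0.
  00101
^ 00001
-------
  00100

Answer: 00100 (4)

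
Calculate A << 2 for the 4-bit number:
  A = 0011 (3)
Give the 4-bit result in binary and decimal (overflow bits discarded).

Shift left by 2: drop the top 2 bit(s), append 2 zero(s) on the right.
  0011  ->  discard [00], keep [11], append 00
= 1100

Answer: 1100 (12)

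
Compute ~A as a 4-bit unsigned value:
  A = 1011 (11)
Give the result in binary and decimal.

Flip each bit (0->1, 1->0):
  1011
  0100

Answer: 0100 (4)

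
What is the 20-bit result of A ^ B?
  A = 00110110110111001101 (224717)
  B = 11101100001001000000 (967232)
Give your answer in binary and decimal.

Apply ^ to each column (1 where bits differ):
  00110110110111001101
^ 11101100001001000000
----------------------
  11011010111110001101

Answer: 11011010111110001101 (896909)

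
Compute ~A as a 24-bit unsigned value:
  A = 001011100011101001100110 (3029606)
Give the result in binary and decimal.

Flip each bit (0->1, 1->0):
  001011100011101001100110
  110100011100010110011001

Answer: 110100011100010110011001 (13747609)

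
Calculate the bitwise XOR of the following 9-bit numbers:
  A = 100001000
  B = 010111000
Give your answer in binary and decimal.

Apply ^ to each column (1 where bits differ):
  100001000
^ 010111000
-----------
  110110000

Answer: 110110000 (432)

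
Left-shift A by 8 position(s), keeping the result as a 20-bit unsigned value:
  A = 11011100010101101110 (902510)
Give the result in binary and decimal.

Shift left by 8: drop the top 8 bit(s), append 8 zero(s) on the right.
  11011100010101101110  ->  discard [11011100], keep [010101101110], append 00000000
= 01010110111000000000

Answer: 01010110111000000000 (355840)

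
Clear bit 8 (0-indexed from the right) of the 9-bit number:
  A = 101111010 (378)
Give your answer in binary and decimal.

Mask = ~(1 << 8) = 011111111
Bit 8 of A is 1, so AND-ing with the mask clears it to 0.
  101111010
& 011111111
-----------
  001111010

Answer: 001111010 (122)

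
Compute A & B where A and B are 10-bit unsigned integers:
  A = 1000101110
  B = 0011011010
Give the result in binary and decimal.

Apply & to each column (1 only where both bits are 1):
  1000101110
& 0011011010
------------
  0000001010

Answer: 0000001010 (10)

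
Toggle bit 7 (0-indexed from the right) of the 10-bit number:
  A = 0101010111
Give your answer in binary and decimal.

Mask = 1 << 7 = 0010000000
Bit 7 of A is 0; XOR with the mask flips it to 1.
  0101010111
^ 0010000000
------------
  0111010111

Answer: 0111010111 (471)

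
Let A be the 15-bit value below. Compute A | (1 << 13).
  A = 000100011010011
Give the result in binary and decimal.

Mask = 1 << 13 = 010000000000000
Bit 13 of A is 0, so OR-ing with the mask flips it to 1.
  000100011010011
| 010000000000000
-----------------
  010100011010011

Answer: 010100011010011 (10451)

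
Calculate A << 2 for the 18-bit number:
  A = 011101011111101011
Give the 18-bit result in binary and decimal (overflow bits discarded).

Shift left by 2: drop the top 2 bit(s), append 2 zero(s) on the right.
  011101011111101011  ->  discard [01], keep [1101011111101011], append 00
= 110101111110101100

Answer: 110101111110101100 (221100)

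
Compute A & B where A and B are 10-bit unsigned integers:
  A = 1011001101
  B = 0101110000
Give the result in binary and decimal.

Apply & to each column (1 only where both bits are 1):
  1011001101
& 0101110000
------------
  0001000000

Answer: 0001000000 (64)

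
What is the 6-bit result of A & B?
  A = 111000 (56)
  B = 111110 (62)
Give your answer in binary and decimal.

Apply & to each column (1 only where both bits are 1):
  111000
& 111110
--------
  111000

Answer: 111000 (56)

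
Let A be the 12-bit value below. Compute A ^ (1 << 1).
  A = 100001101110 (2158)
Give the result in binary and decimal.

Mask = 1 << 1 = 000000000010
Bit 1 of A is 1; XOR with the mask flips it to 0.
  100001101110
^ 000000000010
--------------
  100001101100

Answer: 100001101100 (2156)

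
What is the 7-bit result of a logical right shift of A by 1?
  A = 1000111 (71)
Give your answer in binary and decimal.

Logical shift right by 1: drop the bottom 1 bit(s), prepend 1 zero(s) on the left.
  1000111  ->  keep [100011], discard [1], prepend 0
= 0100011

Answer: 0100011 (35)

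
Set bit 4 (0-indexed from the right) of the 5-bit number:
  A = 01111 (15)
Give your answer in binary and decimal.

Mask = 1 << 4 = 10000
Bit 4 of A is 0, so OR-ing with the mask flips it to 1.
  01111
| 10000
-------
  11111

Answer: 11111 (31)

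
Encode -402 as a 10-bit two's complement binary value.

1. Binary of +402:  0110010010
2. Invert bits:     1001101101
3. Add 1:           1001101110

Answer: 1001101110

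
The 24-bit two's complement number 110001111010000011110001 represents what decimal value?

MSB is 1, so the value is negative. Find the magnitude:
1. Invert bits:  001110000101111100001110
2. Add 1:        001110000101111100001111  = 3694351
3. Apply sign:   -3694351

Answer: -3694351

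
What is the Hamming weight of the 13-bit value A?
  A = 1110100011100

1110100011100
1-bits at positions (from bit 0 = LSB): 2, 3, 4, 8, 10, 11, 12
Count = 7

Answer: 7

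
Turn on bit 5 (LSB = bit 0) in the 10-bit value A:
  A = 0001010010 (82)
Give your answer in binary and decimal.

Mask = 1 << 5 = 0000100000
Bit 5 of A is 0, so OR-ing with the mask flips it to 1.
  0001010010
| 0000100000
------------
  0001110010

Answer: 0001110010 (114)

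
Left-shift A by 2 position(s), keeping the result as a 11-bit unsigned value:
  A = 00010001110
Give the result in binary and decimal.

Shift left by 2: drop the top 2 bit(s), append 2 zero(s) on the right.
  00010001110  ->  discard [00], keep [010001110], append 00
= 01000111000

Answer: 01000111000 (568)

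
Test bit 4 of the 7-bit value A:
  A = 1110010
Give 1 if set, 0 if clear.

Bit 4 is the 5th from the right.
  1110010
    ^
That bit is 1.

Answer: 1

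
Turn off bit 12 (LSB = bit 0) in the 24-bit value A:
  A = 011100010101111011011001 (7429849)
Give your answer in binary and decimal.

Mask = ~(1 << 12) = 111111111110111111111111
Bit 12 of A is 1, so AND-ing with the mask clears it to 0.
  011100010101111011011001
& 111111111110111111111111
--------------------------
  011100010100111011011001

Answer: 011100010100111011011001 (7425753)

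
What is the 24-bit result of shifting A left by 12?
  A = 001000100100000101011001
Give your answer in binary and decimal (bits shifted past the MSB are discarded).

Shift left by 12: drop the top 12 bit(s), append 12 zero(s) on the right.
  001000100100000101011001  ->  discard [001000100100], keep [000101011001], append 000000000000
= 000101011001000000000000

Answer: 000101011001000000000000 (1413120)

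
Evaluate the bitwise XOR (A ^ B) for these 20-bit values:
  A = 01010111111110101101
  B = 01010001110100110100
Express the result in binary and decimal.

Apply ^ to each column (1 where bits differ):
  01010111111110101101
^ 01010001110100110100
----------------------
  00000110001010011001

Answer: 00000110001010011001 (25241)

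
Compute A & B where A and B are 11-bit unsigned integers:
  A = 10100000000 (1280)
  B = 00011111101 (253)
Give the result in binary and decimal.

Apply & to each column (1 only where both bits are 1):
  10100000000
& 00011111101
-------------
  00000000000

Answer: 00000000000 (0)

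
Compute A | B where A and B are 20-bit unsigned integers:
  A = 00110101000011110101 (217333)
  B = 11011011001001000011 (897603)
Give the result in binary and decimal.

Apply | to each column (1 where either bit is 1):
  00110101000011110101
| 11011011001001000011
----------------------
  11111111001011110111

Answer: 11111111001011110111 (1045239)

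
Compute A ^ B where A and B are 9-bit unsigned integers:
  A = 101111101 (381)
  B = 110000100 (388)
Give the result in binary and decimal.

Apply ^ to each column (1 where bits differ):
  101111101
^ 110000100
-----------
  011111001

Answer: 011111001 (249)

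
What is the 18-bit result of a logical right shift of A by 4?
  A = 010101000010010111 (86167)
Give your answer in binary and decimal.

Logical shift right by 4: drop the bottom 4 bit(s), prepend 4 zero(s) on the left.
  010101000010010111  ->  keep [01010100001001], discard [0111], prepend 0000
= 000001010100001001

Answer: 000001010100001001 (5385)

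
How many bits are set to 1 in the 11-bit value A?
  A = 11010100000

11010100000
1-bits at positions (from bit 0 = LSB): 5, 7, 9, 10
Count = 4

Answer: 4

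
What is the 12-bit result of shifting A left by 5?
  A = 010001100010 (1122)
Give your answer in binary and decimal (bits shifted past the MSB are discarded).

Shift left by 5: drop the top 5 bit(s), append 5 zero(s) on the right.
  010001100010  ->  discard [01000], keep [1100010], append 00000
= 110001000000

Answer: 110001000000 (3136)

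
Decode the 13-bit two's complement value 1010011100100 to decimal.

MSB is 1, so the value is negative. Find the magnitude:
1. Invert bits:  0101100011011
2. Add 1:        0101100011100  = 2844
3. Apply sign:   -2844

Answer: -2844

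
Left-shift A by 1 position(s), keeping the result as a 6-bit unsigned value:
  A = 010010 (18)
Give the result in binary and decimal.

Shift left by 1: drop the top 1 bit(s), append 1 zero(s) on the right.
  010010  ->  discard [0], keep [10010], append 0
= 100100

Answer: 100100 (36)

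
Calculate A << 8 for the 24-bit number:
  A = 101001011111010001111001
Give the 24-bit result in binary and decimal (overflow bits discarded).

Shift left by 8: drop the top 8 bit(s), append 8 zero(s) on the right.
  101001011111010001111001  ->  discard [10100101], keep [1111010001111001], append 00000000
= 111101000111100100000000

Answer: 111101000111100100000000 (16021760)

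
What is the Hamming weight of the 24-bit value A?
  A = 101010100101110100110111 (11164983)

101010100101110100110111
1-bits at positions (from bit 0 = LSB): 0, 1, 2, 4, 5, 8, 10, 11, 12, 14, 17, 19, 21, 23
Count = 14

Answer: 14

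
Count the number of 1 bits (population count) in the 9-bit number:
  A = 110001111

110001111
1-bits at positions (from bit 0 = LSB): 0, 1, 2, 3, 7, 8
Count = 6

Answer: 6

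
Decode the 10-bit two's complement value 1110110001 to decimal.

MSB is 1, so the value is negative. Find the magnitude:
1. Invert bits:  0001001110
2. Add 1:        0001001111  = 79
3. Apply sign:   -79

Answer: -79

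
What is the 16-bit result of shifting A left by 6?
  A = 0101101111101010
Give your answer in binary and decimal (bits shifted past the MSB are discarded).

Shift left by 6: drop the top 6 bit(s), append 6 zero(s) on the right.
  0101101111101010  ->  discard [010110], keep [1111101010], append 000000
= 1111101010000000

Answer: 1111101010000000 (64128)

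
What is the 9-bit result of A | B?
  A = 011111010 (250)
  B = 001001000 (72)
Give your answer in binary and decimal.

Apply | to each column (1 where either bit is 1):
  011111010
| 001001000
-----------
  011111010

Answer: 011111010 (250)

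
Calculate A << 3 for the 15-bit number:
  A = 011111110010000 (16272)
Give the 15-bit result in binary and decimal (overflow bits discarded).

Shift left by 3: drop the top 3 bit(s), append 3 zero(s) on the right.
  011111110010000  ->  discard [011], keep [111110010000], append 000
= 111110010000000

Answer: 111110010000000 (31872)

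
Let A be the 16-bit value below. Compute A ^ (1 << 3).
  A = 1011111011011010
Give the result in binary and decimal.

Mask = 1 << 3 = 0000000000001000
Bit 3 of A is 1; XOR with the mask flips it to 0.
  1011111011011010
^ 0000000000001000
------------------
  1011111011010010

Answer: 1011111011010010 (48850)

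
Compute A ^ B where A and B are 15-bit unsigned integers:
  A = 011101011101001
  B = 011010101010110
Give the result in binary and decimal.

Apply ^ to each column (1 where bits differ):
  011101011101001
^ 011010101010110
-----------------
  000111110111111

Answer: 000111110111111 (4031)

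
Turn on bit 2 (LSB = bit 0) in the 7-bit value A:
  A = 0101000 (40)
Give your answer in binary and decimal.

Mask = 1 << 2 = 0000100
Bit 2 of A is 0, so OR-ing with the mask flips it to 1.
  0101000
| 0000100
---------
  0101100

Answer: 0101100 (44)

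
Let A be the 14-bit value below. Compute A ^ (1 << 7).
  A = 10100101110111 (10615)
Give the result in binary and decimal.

Mask = 1 << 7 = 00000010000000
Bit 7 of A is 0; XOR with the mask flips it to 1.
  10100101110111
^ 00000010000000
----------------
  10100111110111

Answer: 10100111110111 (10743)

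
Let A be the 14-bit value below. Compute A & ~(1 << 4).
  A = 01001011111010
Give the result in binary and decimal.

Mask = ~(1 << 4) = 11111111101111
Bit 4 of A is 1, so AND-ing with the mask clears it to 0.
  01001011111010
& 11111111101111
----------------
  01001011101010

Answer: 01001011101010 (4842)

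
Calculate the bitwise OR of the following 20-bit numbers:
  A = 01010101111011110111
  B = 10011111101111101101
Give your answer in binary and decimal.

Apply | to each column (1 where either bit is 1):
  01010101111011110111
| 10011111101111101101
----------------------
  11011111111111111111

Answer: 11011111111111111111 (917503)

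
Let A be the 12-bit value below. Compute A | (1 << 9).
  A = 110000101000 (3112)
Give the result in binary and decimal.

Mask = 1 << 9 = 001000000000
Bit 9 of A is 0, so OR-ing with the mask flips it to 1.
  110000101000
| 001000000000
--------------
  111000101000

Answer: 111000101000 (3624)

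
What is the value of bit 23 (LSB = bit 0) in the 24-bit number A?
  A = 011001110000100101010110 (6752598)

Bit 23 is the 24th from the right.
  011001110000100101010110
  ^
That bit is 0.

Answer: 0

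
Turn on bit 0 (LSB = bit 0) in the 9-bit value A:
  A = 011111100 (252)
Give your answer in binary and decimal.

Mask = 1 << 0 = 000000001
Bit 0 of A is 0, so OR-ing with the mask flips it to 1.
  011111100
| 000000001
-----------
  011111101

Answer: 011111101 (253)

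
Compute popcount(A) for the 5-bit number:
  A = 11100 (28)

11100
1-bits at positions (from bit 0 = LSB): 2, 3, 4
Count = 3

Answer: 3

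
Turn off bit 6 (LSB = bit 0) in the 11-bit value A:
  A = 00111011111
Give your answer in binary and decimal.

Mask = ~(1 << 6) = 11110111111
Bit 6 of A is 1, so AND-ing with the mask clears it to 0.
  00111011111
& 11110111111
-------------
  00110011111

Answer: 00110011111 (415)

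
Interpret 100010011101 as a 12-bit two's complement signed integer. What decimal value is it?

MSB is 1, so the value is negative. Find the magnitude:
1. Invert bits:  011101100010
2. Add 1:        011101100011  = 1891
3. Apply sign:   -1891

Answer: -1891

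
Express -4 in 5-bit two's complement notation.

1. Binary of +4:  00100
2. Invert bits:     11011
3. Add 1:           11100

Answer: 11100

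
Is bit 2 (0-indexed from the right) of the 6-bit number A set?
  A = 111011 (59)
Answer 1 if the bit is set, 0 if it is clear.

Bit 2 is the 3rd from the right.
  111011
     ^
That bit is 0.

Answer: 0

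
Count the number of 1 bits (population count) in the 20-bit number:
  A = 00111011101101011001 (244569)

00111011101101011001
1-bits at positions (from bit 0 = LSB): 0, 3, 4, 6, 8, 9, 11, 12, 13, 15, 16, 17
Count = 12

Answer: 12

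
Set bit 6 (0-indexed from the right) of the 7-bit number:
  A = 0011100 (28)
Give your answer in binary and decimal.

Mask = 1 << 6 = 1000000
Bit 6 of A is 0, so OR-ing with the mask flips it to 1.
  0011100
| 1000000
---------
  1011100

Answer: 1011100 (92)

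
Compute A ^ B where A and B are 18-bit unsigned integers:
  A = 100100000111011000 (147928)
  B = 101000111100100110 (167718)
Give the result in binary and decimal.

Apply ^ to each column (1 where bits differ):
  100100000111011000
^ 101000111100100110
--------------------
  001100111011111110

Answer: 001100111011111110 (52990)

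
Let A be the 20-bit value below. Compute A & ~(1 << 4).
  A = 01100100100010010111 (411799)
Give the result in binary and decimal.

Mask = ~(1 << 4) = 11111111111111101111
Bit 4 of A is 1, so AND-ing with the mask clears it to 0.
  01100100100010010111
& 11111111111111101111
----------------------
  01100100100010000111

Answer: 01100100100010000111 (411783)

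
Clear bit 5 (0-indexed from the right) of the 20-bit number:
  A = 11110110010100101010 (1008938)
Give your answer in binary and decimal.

Mask = ~(1 << 5) = 11111111111111011111
Bit 5 of A is 1, so AND-ing with the mask clears it to 0.
  11110110010100101010
& 11111111111111011111
----------------------
  11110110010100001010

Answer: 11110110010100001010 (1008906)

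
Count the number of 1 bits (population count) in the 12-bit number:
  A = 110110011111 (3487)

110110011111
1-bits at positions (from bit 0 = LSB): 0, 1, 2, 3, 4, 7, 8, 10, 11
Count = 9

Answer: 9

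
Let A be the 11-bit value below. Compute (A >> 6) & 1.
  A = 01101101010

Bit 6 is the 7th from the right.
  01101101010
      ^
That bit is 1.

Answer: 1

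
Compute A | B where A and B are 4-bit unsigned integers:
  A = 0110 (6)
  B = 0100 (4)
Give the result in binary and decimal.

Apply | to each column (1 where either bit is 1):
  0110
| 0100
------
  0110

Answer: 0110 (6)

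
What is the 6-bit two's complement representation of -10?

1. Binary of +10:  001010
2. Invert bits:     110101
3. Add 1:           110110

Answer: 110110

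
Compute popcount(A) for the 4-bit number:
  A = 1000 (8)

1000
1-bits at positions (from bit 0 = LSB): 3
Count = 1

Answer: 1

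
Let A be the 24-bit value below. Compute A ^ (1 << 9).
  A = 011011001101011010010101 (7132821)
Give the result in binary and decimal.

Mask = 1 << 9 = 000000000000001000000000
Bit 9 of A is 1; XOR with the mask flips it to 0.
  011011001101011010010101
^ 000000000000001000000000
--------------------------
  011011001101010010010101

Answer: 011011001101010010010101 (7132309)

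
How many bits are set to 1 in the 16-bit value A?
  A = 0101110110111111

0101110110111111
1-bits at positions (from bit 0 = LSB): 0, 1, 2, 3, 4, 5, 7, 8, 10, 11, 12, 14
Count = 12

Answer: 12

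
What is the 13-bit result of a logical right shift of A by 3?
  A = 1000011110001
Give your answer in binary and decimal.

Logical shift right by 3: drop the bottom 3 bit(s), prepend 3 zero(s) on the left.
  1000011110001  ->  keep [1000011110], discard [001], prepend 000
= 0001000011110

Answer: 0001000011110 (542)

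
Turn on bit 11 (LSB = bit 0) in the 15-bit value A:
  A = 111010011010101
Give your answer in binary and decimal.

Mask = 1 << 11 = 000100000000000
Bit 11 of A is 0, so OR-ing with the mask flips it to 1.
  111010011010101
| 000100000000000
-----------------
  111110011010101

Answer: 111110011010101 (31957)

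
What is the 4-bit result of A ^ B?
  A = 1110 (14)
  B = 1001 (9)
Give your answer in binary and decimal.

Apply ^ to each column (1 where bits differ):
  1110
^ 1001
------
  0111

Answer: 0111 (7)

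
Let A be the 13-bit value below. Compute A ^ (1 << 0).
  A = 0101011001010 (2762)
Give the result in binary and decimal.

Mask = 1 << 0 = 0000000000001
Bit 0 of A is 0; XOR with the mask flips it to 1.
  0101011001010
^ 0000000000001
---------------
  0101011001011

Answer: 0101011001011 (2763)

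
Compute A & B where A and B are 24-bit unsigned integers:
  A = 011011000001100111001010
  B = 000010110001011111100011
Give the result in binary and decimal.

Apply & to each column (1 only where both bits are 1):
  011011000001100111001010
& 000010110001011111100011
--------------------------
  000010000001000111000010

Answer: 000010000001000111000010 (528834)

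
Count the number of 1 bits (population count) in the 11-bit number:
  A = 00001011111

00001011111
1-bits at positions (from bit 0 = LSB): 0, 1, 2, 3, 4, 6
Count = 6

Answer: 6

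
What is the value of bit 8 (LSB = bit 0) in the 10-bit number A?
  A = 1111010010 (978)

Bit 8 is the 9th from the right.
  1111010010
   ^
That bit is 1.

Answer: 1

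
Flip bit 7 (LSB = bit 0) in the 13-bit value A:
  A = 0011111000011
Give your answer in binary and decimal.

Mask = 1 << 7 = 0000010000000
Bit 7 of A is 1; XOR with the mask flips it to 0.
  0011111000011
^ 0000010000000
---------------
  0011101000011

Answer: 0011101000011 (1859)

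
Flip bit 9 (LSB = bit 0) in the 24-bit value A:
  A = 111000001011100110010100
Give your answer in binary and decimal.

Mask = 1 << 9 = 000000000000001000000000
Bit 9 of A is 0; XOR with the mask flips it to 1.
  111000001011100110010100
^ 000000000000001000000000
--------------------------
  111000001011101110010100

Answer: 111000001011101110010100 (14728084)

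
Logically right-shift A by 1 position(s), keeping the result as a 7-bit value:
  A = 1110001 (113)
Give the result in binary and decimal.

Logical shift right by 1: drop the bottom 1 bit(s), prepend 1 zero(s) on the left.
  1110001  ->  keep [111000], discard [1], prepend 0
= 0111000

Answer: 0111000 (56)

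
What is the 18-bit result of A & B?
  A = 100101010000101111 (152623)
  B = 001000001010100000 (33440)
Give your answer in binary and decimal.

Apply & to each column (1 only where both bits are 1):
  100101010000101111
& 001000001010100000
--------------------
  000000000000100000

Answer: 000000000000100000 (32)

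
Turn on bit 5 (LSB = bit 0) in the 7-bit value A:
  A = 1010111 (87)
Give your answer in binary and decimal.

Mask = 1 << 5 = 0100000
Bit 5 of A is 0, so OR-ing with the mask flips it to 1.
  1010111
| 0100000
---------
  1110111

Answer: 1110111 (119)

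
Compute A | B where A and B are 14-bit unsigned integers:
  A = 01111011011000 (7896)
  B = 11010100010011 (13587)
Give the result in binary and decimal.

Apply | to each column (1 where either bit is 1):
  01111011011000
| 11010100010011
----------------
  11111111011011

Answer: 11111111011011 (16347)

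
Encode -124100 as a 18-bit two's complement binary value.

1. Binary of +124100:  011110010011000100
2. Invert bits:     100001101100111011
3. Add 1:           100001101100111100

Answer: 100001101100111100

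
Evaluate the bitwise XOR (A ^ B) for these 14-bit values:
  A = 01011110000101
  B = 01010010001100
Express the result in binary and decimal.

Apply ^ to each column (1 where bits differ):
  01011110000101
^ 01010010001100
----------------
  00001100001001

Answer: 00001100001001 (777)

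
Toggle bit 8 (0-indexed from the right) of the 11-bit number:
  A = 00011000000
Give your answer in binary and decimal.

Mask = 1 << 8 = 00100000000
Bit 8 of A is 0; XOR with the mask flips it to 1.
  00011000000
^ 00100000000
-------------
  00111000000

Answer: 00111000000 (448)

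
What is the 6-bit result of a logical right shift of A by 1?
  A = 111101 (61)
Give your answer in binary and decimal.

Logical shift right by 1: drop the bottom 1 bit(s), prepend 1 zero(s) on the left.
  111101  ->  keep [11110], discard [1], prepend 0
= 011110

Answer: 011110 (30)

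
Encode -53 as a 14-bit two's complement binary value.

1. Binary of +53:  00000000110101
2. Invert bits:     11111111001010
3. Add 1:           11111111001011

Answer: 11111111001011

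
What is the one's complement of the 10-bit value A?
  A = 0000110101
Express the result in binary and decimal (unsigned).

Flip each bit (0->1, 1->0):
  0000110101
  1111001010

Answer: 1111001010 (970)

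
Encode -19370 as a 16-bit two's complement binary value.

1. Binary of +19370:  0100101110101010
2. Invert bits:     1011010001010101
3. Add 1:           1011010001010110

Answer: 1011010001010110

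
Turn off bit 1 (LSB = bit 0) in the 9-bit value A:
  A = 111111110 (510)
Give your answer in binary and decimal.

Mask = ~(1 << 1) = 111111101
Bit 1 of A is 1, so AND-ing with the mask clears it to 0.
  111111110
& 111111101
-----------
  111111100

Answer: 111111100 (508)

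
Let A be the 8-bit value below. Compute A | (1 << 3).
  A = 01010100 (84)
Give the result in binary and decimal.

Mask = 1 << 3 = 00001000
Bit 3 of A is 0, so OR-ing with the mask flips it to 1.
  01010100
| 00001000
----------
  01011100

Answer: 01011100 (92)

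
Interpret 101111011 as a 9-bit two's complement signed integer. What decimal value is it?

MSB is 1, so the value is negative. Find the magnitude:
1. Invert bits:  010000100
2. Add 1:        010000101  = 133
3. Apply sign:   -133

Answer: -133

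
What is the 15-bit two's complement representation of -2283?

1. Binary of +2283:  000100011101011
2. Invert bits:     111011100010100
3. Add 1:           111011100010101

Answer: 111011100010101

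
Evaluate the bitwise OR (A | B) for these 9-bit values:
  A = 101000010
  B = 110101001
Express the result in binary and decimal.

Apply | to each column (1 where either bit is 1):
  101000010
| 110101001
-----------
  111101011

Answer: 111101011 (491)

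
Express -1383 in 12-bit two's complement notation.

1. Binary of +1383:  010101100111
2. Invert bits:     101010011000
3. Add 1:           101010011001

Answer: 101010011001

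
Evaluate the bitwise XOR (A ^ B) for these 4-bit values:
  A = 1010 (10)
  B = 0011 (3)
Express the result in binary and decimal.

Apply ^ to each column (1 where bits differ):
  1010
^ 0011
------
  1001

Answer: 1001 (9)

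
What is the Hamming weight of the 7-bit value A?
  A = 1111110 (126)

1111110
1-bits at positions (from bit 0 = LSB): 1, 2, 3, 4, 5, 6
Count = 6

Answer: 6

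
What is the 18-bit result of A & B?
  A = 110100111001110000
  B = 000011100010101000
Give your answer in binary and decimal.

Apply & to each column (1 only where both bits are 1):
  110100111001110000
& 000011100010101000
--------------------
  000000100000100000

Answer: 000000100000100000 (2080)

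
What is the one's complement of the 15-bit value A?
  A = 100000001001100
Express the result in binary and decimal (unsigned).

Flip each bit (0->1, 1->0):
  100000001001100
  011111110110011

Answer: 011111110110011 (16307)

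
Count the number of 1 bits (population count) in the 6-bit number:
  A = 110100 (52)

110100
1-bits at positions (from bit 0 = LSB): 2, 4, 5
Count = 3

Answer: 3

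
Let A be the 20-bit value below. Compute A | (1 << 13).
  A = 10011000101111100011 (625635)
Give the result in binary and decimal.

Mask = 1 << 13 = 00000010000000000000
Bit 13 of A is 0, so OR-ing with the mask flips it to 1.
  10011000101111100011
| 00000010000000000000
----------------------
  10011010101111100011

Answer: 10011010101111100011 (633827)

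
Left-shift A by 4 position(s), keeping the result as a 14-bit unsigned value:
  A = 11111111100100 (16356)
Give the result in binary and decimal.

Shift left by 4: drop the top 4 bit(s), append 4 zero(s) on the right.
  11111111100100  ->  discard [1111], keep [1111100100], append 0000
= 11111001000000

Answer: 11111001000000 (15936)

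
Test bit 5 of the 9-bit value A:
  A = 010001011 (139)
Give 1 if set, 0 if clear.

Bit 5 is the 6th from the right.
  010001011
     ^
That bit is 0.

Answer: 0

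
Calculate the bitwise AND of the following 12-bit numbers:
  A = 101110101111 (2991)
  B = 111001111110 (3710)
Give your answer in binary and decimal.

Apply & to each column (1 only where both bits are 1):
  101110101111
& 111001111110
--------------
  101000101110

Answer: 101000101110 (2606)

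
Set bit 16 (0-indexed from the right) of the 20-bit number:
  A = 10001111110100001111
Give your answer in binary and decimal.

Mask = 1 << 16 = 00010000000000000000
Bit 16 of A is 0, so OR-ing with the mask flips it to 1.
  10001111110100001111
| 00010000000000000000
----------------------
  10011111110100001111

Answer: 10011111110100001111 (654607)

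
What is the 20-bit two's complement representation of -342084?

1. Binary of +342084:  01010011100001000100
2. Invert bits:     10101100011110111011
3. Add 1:           10101100011110111100

Answer: 10101100011110111100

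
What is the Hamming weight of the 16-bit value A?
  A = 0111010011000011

0111010011000011
1-bits at positions (from bit 0 = LSB): 0, 1, 6, 7, 10, 12, 13, 14
Count = 8

Answer: 8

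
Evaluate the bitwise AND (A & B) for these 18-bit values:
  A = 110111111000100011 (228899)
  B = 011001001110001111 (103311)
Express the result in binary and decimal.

Apply & to each column (1 only where both bits are 1):
  110111111000100011
& 011001001110001111
--------------------
  010001001000000011

Answer: 010001001000000011 (70147)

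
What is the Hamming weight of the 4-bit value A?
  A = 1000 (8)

1000
1-bits at positions (from bit 0 = LSB): 3
Count = 1

Answer: 1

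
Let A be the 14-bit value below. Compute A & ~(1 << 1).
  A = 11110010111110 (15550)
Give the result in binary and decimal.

Mask = ~(1 << 1) = 11111111111101
Bit 1 of A is 1, so AND-ing with the mask clears it to 0.
  11110010111110
& 11111111111101
----------------
  11110010111100

Answer: 11110010111100 (15548)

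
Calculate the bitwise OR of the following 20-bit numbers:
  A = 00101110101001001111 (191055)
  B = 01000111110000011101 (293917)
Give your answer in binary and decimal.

Apply | to each column (1 where either bit is 1):
  00101110101001001111
| 01000111110000011101
----------------------
  01101111111001011111

Answer: 01101111111001011111 (458335)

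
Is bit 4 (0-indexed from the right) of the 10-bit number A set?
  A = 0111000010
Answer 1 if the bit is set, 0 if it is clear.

Bit 4 is the 5th from the right.
  0111000010
       ^
That bit is 0.

Answer: 0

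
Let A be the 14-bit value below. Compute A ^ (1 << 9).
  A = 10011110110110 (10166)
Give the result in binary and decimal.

Mask = 1 << 9 = 00001000000000
Bit 9 of A is 1; XOR with the mask flips it to 0.
  10011110110110
^ 00001000000000
----------------
  10010110110110

Answer: 10010110110110 (9654)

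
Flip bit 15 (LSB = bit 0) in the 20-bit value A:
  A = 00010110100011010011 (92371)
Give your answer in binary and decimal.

Mask = 1 << 15 = 00001000000000000000
Bit 15 of A is 0; XOR with the mask flips it to 1.
  00010110100011010011
^ 00001000000000000000
----------------------
  00011110100011010011

Answer: 00011110100011010011 (125139)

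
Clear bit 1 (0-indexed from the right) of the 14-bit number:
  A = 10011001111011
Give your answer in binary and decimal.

Mask = ~(1 << 1) = 11111111111101
Bit 1 of A is 1, so AND-ing with the mask clears it to 0.
  10011001111011
& 11111111111101
----------------
  10011001111001

Answer: 10011001111001 (9849)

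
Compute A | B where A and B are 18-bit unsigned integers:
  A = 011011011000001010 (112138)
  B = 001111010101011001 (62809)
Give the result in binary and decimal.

Apply | to each column (1 where either bit is 1):
  011011011000001010
| 001111010101011001
--------------------
  011111011101011011

Answer: 011111011101011011 (128859)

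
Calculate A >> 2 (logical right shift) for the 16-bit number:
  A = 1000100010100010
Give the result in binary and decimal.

Logical shift right by 2: drop the bottom 2 bit(s), prepend 2 zero(s) on the left.
  1000100010100010  ->  keep [10001000101000], discard [10], prepend 00
= 0010001000101000

Answer: 0010001000101000 (8744)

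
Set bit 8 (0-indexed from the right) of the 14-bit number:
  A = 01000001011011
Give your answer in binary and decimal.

Mask = 1 << 8 = 00000100000000
Bit 8 of A is 0, so OR-ing with the mask flips it to 1.
  01000001011011
| 00000100000000
----------------
  01000101011011

Answer: 01000101011011 (4443)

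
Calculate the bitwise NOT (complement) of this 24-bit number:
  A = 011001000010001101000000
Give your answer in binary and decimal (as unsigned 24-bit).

Flip each bit (0->1, 1->0):
  011001000010001101000000
  100110111101110010111111

Answer: 100110111101110010111111 (10214591)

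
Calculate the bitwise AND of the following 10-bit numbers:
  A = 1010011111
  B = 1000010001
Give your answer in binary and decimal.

Apply & to each column (1 only where both bits are 1):
  1010011111
& 1000010001
------------
  1000010001

Answer: 1000010001 (529)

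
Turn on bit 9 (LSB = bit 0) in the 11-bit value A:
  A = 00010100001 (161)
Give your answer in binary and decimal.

Mask = 1 << 9 = 01000000000
Bit 9 of A is 0, so OR-ing with the mask flips it to 1.
  00010100001
| 01000000000
-------------
  01010100001

Answer: 01010100001 (673)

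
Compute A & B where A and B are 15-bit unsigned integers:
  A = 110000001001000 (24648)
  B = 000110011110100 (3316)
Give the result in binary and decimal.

Apply & to each column (1 only where both bits are 1):
  110000001001000
& 000110011110100
-----------------
  000000001000000

Answer: 000000001000000 (64)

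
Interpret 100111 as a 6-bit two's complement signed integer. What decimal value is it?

MSB is 1, so the value is negative. Find the magnitude:
1. Invert bits:  011000
2. Add 1:        011001  = 25
3. Apply sign:   -25

Answer: -25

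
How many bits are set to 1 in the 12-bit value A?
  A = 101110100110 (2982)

101110100110
1-bits at positions (from bit 0 = LSB): 1, 2, 5, 7, 8, 9, 11
Count = 7

Answer: 7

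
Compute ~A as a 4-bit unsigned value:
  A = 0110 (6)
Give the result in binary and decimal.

Flip each bit (0->1, 1->0):
  0110
  1001

Answer: 1001 (9)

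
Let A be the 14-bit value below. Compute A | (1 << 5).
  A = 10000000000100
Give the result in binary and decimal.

Mask = 1 << 5 = 00000000100000
Bit 5 of A is 0, so OR-ing with the mask flips it to 1.
  10000000000100
| 00000000100000
----------------
  10000000100100

Answer: 10000000100100 (8228)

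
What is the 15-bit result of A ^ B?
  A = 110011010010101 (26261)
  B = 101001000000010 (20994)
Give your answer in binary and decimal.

Apply ^ to each column (1 where bits differ):
  110011010010101
^ 101001000000010
-----------------
  011010010010111

Answer: 011010010010111 (13463)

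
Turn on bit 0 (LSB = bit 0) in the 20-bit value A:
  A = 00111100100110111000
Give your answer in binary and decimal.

Mask = 1 << 0 = 00000000000000000001
Bit 0 of A is 0, so OR-ing with the mask flips it to 1.
  00111100100110111000
| 00000000000000000001
----------------------
  00111100100110111001

Answer: 00111100100110111001 (248249)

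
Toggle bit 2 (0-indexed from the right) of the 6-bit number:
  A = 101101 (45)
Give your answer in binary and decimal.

Mask = 1 << 2 = 000100
Bit 2 of A is 1; XOR with the mask flips it to 0.
  101101
^ 000100
--------
  101001

Answer: 101001 (41)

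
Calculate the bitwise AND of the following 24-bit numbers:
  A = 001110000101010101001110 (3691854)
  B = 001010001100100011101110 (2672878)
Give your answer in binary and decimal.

Apply & to each column (1 only where both bits are 1):
  001110000101010101001110
& 001010001100100011101110
--------------------------
  001010000100000001001110

Answer: 001010000100000001001110 (2637902)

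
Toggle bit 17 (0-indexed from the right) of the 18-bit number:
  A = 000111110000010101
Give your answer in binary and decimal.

Mask = 1 << 17 = 100000000000000000
Bit 17 of A is 0; XOR with the mask flips it to 1.
  000111110000010101
^ 100000000000000000
--------------------
  100111110000010101

Answer: 100111110000010101 (162837)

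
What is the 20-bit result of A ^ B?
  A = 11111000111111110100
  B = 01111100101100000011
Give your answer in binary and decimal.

Apply ^ to each column (1 where bits differ):
  11111000111111110100
^ 01111100101100000011
----------------------
  10000100010011110111

Answer: 10000100010011110111 (541943)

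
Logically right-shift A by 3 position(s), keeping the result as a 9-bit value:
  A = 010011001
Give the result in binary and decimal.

Logical shift right by 3: drop the bottom 3 bit(s), prepend 3 zero(s) on the left.
  010011001  ->  keep [010011], discard [001], prepend 000
= 000010011

Answer: 000010011 (19)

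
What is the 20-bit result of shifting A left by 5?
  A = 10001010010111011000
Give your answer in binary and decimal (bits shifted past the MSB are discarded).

Shift left by 5: drop the top 5 bit(s), append 5 zero(s) on the right.
  10001010010111011000  ->  discard [10001], keep [010010111011000], append 00000
= 01001011101100000000

Answer: 01001011101100000000 (310016)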